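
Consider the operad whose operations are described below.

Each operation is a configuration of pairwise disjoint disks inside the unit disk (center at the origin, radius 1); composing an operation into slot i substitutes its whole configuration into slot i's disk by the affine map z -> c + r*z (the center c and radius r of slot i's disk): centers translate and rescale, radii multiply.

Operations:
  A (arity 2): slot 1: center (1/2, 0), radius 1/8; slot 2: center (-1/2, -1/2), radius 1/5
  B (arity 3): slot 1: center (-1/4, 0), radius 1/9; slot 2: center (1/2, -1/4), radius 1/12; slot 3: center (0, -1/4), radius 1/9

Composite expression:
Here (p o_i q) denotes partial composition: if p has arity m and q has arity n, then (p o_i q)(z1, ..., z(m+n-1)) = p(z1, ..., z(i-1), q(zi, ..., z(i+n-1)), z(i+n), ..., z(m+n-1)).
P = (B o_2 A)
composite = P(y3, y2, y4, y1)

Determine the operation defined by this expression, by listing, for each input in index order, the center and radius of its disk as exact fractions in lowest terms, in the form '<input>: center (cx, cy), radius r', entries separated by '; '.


Follow each y-input down from B: c' goes to c + r*c', radius to r*r'.
input y3: composing its 1 substitution step yields center (-1/4, 0), radius 1/9
input y2: composing its 2 substitution steps yields center (13/24, -1/4), radius 1/96
input y4: composing its 2 substitution steps yields center (11/24, -7/24), radius 1/60
input y1: composing its 1 substitution step yields center (0, -1/4), radius 1/9

y1: center (0, -1/4), radius 1/9; y2: center (13/24, -1/4), radius 1/96; y3: center (-1/4, 0), radius 1/9; y4: center (11/24, -7/24), radius 1/60


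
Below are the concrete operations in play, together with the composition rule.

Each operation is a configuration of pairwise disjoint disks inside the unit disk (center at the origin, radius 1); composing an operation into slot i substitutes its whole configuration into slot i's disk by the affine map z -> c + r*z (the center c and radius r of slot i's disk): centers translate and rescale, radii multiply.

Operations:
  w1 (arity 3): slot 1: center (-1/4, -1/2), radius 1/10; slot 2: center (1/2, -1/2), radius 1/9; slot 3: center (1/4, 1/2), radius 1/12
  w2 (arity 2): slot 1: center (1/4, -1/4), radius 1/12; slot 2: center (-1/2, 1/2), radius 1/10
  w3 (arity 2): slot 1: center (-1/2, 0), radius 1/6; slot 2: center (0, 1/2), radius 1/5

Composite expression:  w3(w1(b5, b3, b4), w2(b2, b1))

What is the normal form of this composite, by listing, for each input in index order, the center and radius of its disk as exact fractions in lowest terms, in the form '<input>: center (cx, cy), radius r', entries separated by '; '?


b1: center (-1/10, 3/5), radius 1/50; b2: center (1/20, 9/20), radius 1/60; b3: center (-5/12, -1/12), radius 1/54; b4: center (-11/24, 1/12), radius 1/72; b5: center (-13/24, -1/12), radius 1/60

Nesting under w3 composes maps z -> c + r*z down each b-path.
input b5: composing its 2 substitution steps yields center (-13/24, -1/12), radius 1/60
input b3: composing its 2 substitution steps yields center (-5/12, -1/12), radius 1/54
input b4: composing its 2 substitution steps yields center (-11/24, 1/12), radius 1/72
input b2: composing its 2 substitution steps yields center (1/20, 9/20), radius 1/60
input b1: composing its 2 substitution steps yields center (-1/10, 3/5), radius 1/50


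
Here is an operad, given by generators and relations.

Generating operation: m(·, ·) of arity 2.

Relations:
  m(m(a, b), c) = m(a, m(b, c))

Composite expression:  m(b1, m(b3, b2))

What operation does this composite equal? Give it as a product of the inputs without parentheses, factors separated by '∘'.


Key point: m is associative — brackets drop, the b-order remains.
m(b3, b2) collapses to b3 ∘ b2
m(b1, m(b3, b2)) collapses to b1 ∘ b3 ∘ b2

b1 ∘ b3 ∘ b2


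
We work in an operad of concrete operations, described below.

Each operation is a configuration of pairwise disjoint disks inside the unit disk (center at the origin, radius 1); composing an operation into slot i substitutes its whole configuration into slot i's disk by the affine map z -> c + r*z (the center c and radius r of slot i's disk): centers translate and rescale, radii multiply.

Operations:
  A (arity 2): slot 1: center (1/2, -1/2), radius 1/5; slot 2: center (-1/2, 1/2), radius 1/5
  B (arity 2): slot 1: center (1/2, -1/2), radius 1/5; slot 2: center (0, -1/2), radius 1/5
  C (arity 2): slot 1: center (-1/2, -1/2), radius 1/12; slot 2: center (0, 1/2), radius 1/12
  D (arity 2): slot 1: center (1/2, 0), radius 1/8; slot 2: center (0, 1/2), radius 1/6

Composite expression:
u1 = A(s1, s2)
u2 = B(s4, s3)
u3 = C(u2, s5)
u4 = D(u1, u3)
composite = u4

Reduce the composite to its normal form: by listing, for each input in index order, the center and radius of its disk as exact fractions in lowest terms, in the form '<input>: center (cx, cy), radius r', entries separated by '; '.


s1: center (9/16, -1/16), radius 1/40; s2: center (7/16, 1/16), radius 1/40; s3: center (-1/12, 59/144), radius 1/360; s4: center (-11/144, 59/144), radius 1/360; s5: center (0, 7/12), radius 1/72

Follow each s-input down from D: c' goes to c + r*c', radius to r*r'.
tracing s1 down its 2-map path: center (9/16, -1/16), radius 1/40
tracing s2 down its 2-map path: center (7/16, 1/16), radius 1/40
tracing s4 down its 3-map path: center (-11/144, 59/144), radius 1/360
tracing s3 down its 3-map path: center (-1/12, 59/144), radius 1/360
tracing s5 down its 2-map path: center (0, 7/12), radius 1/72


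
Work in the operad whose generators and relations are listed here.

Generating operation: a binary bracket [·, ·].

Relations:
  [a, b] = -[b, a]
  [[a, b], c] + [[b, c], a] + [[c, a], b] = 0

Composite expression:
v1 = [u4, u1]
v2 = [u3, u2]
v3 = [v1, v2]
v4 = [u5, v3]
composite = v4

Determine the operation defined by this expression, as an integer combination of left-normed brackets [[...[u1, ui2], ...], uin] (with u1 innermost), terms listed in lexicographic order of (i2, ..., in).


Antisymmetry and Jacobi reduce to u1-anchored left-normed brackets.
Composite bracket: [u5, [[u4, u1], [u3, u2]]]
Expanding via [a, b] = ab - ba: 16 signed words (2^4 = 16).
Keep just the words that open with u1:
  u1u4u2u3u5 appears with sign -1, giving the term -[[[[u1, u4], u2], u3], u5]
  u1u4u3u2u5 appears with sign +1, giving the term +[[[[u1, u4], u3], u2], u5]

-[[[[u1, u4], u2], u3], u5] + [[[[u1, u4], u3], u2], u5]


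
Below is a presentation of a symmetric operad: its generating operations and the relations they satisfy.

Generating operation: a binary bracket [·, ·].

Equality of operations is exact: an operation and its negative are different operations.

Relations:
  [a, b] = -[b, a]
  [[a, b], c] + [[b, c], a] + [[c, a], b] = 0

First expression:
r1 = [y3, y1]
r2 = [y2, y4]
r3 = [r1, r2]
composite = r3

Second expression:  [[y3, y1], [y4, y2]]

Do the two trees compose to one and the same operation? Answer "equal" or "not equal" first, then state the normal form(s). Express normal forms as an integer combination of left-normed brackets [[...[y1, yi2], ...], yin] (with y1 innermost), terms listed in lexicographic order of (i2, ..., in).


not equal; first: -[[[y1, y3], y2], y4] + [[[y1, y3], y4], y2]; second: [[[y1, y3], y2], y4] - [[[y1, y3], y4], y2]


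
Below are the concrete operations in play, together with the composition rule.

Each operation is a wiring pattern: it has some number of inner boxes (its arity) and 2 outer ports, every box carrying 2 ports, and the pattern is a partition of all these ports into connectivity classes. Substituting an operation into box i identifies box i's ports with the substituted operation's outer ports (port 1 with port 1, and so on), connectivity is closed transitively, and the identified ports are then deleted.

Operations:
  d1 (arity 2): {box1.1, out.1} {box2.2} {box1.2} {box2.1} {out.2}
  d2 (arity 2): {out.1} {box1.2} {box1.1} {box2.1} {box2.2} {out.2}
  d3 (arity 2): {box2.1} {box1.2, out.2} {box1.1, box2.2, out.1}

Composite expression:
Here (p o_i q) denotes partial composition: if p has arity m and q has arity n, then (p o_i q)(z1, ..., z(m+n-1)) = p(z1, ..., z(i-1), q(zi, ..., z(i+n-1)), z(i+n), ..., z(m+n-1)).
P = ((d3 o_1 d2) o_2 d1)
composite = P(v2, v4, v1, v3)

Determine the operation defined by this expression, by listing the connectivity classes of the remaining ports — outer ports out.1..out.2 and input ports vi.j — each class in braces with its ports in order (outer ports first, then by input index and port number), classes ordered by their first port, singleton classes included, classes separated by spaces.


{out.1, v3.2} {out.2} {v1.1} {v1.2} {v2.1} {v2.2} {v3.1} {v4.1} {v4.2}

Two ports join when wires chain via d3-identified ports.
composing d1 on (v4, v1), with out.j its own outer ports: {out.1, v4.1} {out.2} {v1.1} {v1.2} {v4.2}
composing d2 on (v2, v4, v1), with out.j its own outer ports: {out.1} {out.2} {v1.1} {v1.2} {v2.1} {v2.2} {v4.1} {v4.2}
composing d3 on (v2, v4, v1, v3), with out.j its own outer ports: {out.1, v3.2} {out.2} {v1.1} {v1.2} {v2.1} {v2.2} {v3.1} {v4.1} {v4.2}


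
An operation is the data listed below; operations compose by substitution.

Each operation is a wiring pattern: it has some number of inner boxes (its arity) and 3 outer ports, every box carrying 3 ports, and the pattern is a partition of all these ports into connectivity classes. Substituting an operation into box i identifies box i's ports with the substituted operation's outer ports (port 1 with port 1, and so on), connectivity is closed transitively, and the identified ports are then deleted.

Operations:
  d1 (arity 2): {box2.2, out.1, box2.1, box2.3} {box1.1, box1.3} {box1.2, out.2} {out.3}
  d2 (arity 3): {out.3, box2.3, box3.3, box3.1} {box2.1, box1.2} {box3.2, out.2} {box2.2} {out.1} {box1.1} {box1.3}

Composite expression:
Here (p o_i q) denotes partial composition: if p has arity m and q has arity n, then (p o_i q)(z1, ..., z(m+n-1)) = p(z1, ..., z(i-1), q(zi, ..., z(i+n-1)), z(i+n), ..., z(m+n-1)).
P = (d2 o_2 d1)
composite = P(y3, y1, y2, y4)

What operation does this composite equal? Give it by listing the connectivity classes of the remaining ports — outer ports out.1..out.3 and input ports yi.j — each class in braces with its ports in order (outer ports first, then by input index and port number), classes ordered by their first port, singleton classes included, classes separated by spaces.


{out.1} {out.2, y4.2} {out.3, y4.1, y4.3} {y1.1, y1.3} {y1.2} {y2.1, y2.2, y2.3, y3.2} {y3.1} {y3.3}

After gluing at d2, chains via deleted ports link the y-ports.
after d1, the pattern on (y1, y2) reads {out.1, y2.1, y2.2, y2.3} {out.2, y1.2} {out.3} {y1.1, y1.3} (out.j = its outer ports)
after d2, the pattern on (y3, y1, y2, y4) reads {out.1} {out.2, y4.2} {out.3, y4.1, y4.3} {y1.1, y1.3} {y1.2} {y2.1, y2.2, y2.3, y3.2} {y3.1} {y3.3} (out.j = its outer ports)


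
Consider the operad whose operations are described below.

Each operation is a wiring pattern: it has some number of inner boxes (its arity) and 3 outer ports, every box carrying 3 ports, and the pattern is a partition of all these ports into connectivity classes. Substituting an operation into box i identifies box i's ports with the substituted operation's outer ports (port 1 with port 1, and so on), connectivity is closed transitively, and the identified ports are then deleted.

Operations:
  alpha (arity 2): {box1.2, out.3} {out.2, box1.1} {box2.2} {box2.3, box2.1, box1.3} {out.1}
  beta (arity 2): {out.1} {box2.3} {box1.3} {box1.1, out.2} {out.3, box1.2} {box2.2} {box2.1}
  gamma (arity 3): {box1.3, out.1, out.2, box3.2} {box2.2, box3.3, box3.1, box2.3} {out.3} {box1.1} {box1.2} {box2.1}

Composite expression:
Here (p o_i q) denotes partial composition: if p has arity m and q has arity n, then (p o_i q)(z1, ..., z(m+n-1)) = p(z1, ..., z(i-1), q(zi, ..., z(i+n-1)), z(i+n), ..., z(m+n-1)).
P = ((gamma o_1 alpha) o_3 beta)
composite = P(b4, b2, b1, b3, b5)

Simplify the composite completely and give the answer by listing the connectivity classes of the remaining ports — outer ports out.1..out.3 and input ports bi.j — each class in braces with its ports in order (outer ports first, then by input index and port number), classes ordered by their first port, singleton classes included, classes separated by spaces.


{out.1, out.2, b4.2, b5.2} {out.3} {b1.1, b1.2, b5.1, b5.3} {b1.3} {b2.1, b2.3, b4.3} {b2.2} {b3.1} {b3.2} {b3.3} {b4.1}


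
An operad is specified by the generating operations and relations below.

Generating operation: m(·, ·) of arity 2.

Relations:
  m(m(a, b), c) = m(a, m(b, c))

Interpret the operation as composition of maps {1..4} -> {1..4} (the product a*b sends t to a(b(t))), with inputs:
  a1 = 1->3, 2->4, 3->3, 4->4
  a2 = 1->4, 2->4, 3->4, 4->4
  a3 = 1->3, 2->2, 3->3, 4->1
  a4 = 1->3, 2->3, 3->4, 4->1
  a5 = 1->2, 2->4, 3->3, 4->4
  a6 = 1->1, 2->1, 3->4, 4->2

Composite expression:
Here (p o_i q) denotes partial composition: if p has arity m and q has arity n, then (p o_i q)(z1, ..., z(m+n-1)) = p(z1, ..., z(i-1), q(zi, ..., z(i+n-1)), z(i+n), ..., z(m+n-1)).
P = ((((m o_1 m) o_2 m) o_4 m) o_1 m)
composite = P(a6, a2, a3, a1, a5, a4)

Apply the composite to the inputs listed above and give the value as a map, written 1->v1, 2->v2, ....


m(a6, a2) = 1->2, 2->2, 3->2, 4->2
m(a3, a1) = 1->3, 2->1, 3->3, 4->1
m(m(a6, a2), m(a3, a1)) = 1->2, 2->2, 3->2, 4->2
m(a5, a4) = 1->3, 2->3, 3->4, 4->2
m(m(m(a6, a2), m(a3, a1)), m(a5, a4)) = 1->2, 2->2, 3->2, 4->2

1->2, 2->2, 3->2, 4->2


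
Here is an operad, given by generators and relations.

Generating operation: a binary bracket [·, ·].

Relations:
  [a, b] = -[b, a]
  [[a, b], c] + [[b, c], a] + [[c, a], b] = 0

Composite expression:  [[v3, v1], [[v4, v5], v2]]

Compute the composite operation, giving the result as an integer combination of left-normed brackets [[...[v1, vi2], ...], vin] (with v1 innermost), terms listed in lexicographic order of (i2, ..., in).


[[[[v1, v3], v2], v4], v5] - [[[[v1, v3], v2], v5], v4] - [[[[v1, v3], v4], v5], v2] + [[[[v1, v3], v5], v4], v2]

In the tensor algebra, words opening v1 carry the v1-anchored form.
Composite bracket: [[v3, v1], [[v4, v5], v2]]
Each bracket splits as ab - ba, giving 16 signed words (2^4 = 16).
Words beginning with v1 determine it all:
  sign of v1v3v2v4v5 is +1, so it contributes +[[[[v1, v3], v2], v4], v5]
  sign of v1v3v2v5v4 is -1, so it contributes -[[[[v1, v3], v2], v5], v4]
  sign of v1v3v4v5v2 is -1, so it contributes -[[[[v1, v3], v4], v5], v2]
  sign of v1v3v5v4v2 is +1, so it contributes +[[[[v1, v3], v5], v4], v2]


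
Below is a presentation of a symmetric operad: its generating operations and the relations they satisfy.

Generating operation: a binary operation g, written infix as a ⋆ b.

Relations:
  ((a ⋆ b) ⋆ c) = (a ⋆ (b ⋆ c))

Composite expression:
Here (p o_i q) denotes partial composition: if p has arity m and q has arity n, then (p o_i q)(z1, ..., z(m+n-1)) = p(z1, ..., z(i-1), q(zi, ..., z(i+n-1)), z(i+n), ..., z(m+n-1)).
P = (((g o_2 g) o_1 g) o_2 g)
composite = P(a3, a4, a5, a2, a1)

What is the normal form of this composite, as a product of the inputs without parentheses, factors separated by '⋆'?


Every regrouping of g is equal, so read the a-inputs in written order.
(a4 ⋆ a5) unparenthesizes to a4 ⋆ a5
(a3 ⋆ (a4 ⋆ a5)) unparenthesizes to a3 ⋆ a4 ⋆ a5
(a2 ⋆ a1) unparenthesizes to a2 ⋆ a1
((a3 ⋆ (a4 ⋆ a5)) ⋆ (a2 ⋆ a1)) unparenthesizes to a3 ⋆ a4 ⋆ a5 ⋆ a2 ⋆ a1

a3 ⋆ a4 ⋆ a5 ⋆ a2 ⋆ a1


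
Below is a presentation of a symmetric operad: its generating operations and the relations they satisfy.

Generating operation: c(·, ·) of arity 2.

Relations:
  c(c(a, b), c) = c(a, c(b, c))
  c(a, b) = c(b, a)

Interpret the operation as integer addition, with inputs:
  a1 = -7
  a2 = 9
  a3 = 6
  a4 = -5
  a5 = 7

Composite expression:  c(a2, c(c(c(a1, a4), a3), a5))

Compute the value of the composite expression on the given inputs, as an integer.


10

c(a1, a4) = -12
c(c(a1, a4), a3) = -6
c(c(c(a1, a4), a3), a5) = 1
c(a2, c(c(c(a1, a4), a3), a5)) = 10


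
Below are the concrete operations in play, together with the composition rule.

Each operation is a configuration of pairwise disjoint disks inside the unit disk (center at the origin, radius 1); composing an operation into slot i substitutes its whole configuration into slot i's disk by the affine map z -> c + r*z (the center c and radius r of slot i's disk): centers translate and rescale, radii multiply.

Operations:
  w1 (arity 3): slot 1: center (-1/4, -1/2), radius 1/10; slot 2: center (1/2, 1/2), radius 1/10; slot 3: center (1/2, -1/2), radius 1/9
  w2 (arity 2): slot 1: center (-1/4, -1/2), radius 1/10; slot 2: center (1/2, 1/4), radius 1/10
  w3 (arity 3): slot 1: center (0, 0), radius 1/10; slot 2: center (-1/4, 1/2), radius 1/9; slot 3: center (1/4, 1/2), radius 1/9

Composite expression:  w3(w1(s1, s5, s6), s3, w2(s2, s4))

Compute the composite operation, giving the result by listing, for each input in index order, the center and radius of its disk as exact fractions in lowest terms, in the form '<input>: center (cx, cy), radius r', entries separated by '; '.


Follow each s-input down from w3: c' goes to c + r*c', radius to r*r'.
s1 passes through 2 substitutions, ending at center (-1/40, -1/20), radius 1/100
s5 passes through 2 substitutions, ending at center (1/20, 1/20), radius 1/100
s6 passes through 2 substitutions, ending at center (1/20, -1/20), radius 1/90
s3 passes through 1 substitution, ending at center (-1/4, 1/2), radius 1/9
s2 passes through 2 substitutions, ending at center (2/9, 4/9), radius 1/90
s4 passes through 2 substitutions, ending at center (11/36, 19/36), radius 1/90

s1: center (-1/40, -1/20), radius 1/100; s2: center (2/9, 4/9), radius 1/90; s3: center (-1/4, 1/2), radius 1/9; s4: center (11/36, 19/36), radius 1/90; s5: center (1/20, 1/20), radius 1/100; s6: center (1/20, -1/20), radius 1/90


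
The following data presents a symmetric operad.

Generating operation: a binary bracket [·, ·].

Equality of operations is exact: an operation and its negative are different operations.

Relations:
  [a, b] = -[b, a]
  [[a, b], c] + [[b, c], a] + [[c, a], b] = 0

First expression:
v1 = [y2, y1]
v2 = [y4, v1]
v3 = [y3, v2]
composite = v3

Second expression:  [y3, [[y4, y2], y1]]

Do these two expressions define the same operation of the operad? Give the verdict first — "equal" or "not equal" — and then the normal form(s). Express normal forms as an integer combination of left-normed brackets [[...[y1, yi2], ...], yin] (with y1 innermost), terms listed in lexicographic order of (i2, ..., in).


not equal — first -[[[y1, y2], y4], y3], second -[[[y1, y2], y4], y3] + [[[y1, y4], y2], y3]

In normal form, the first expression is -[[[y1, y2], y4], y3]
In normal form, the second expression is -[[[y1, y2], y4], y3] + [[[y1, y4], y2], y3]
The forms do not match — not equal.


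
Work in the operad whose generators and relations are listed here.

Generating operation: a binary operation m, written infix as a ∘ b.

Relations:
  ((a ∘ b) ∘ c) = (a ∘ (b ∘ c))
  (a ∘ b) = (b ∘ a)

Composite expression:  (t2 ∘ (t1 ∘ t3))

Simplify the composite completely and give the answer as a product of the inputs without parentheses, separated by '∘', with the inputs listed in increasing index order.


t1 ∘ t2 ∘ t3

Key point: m commutes, so take the t-inputs in any fixed order.
(t1 ∘ t3) unparenthesizes to t1 ∘ t3
(t2 ∘ (t1 ∘ t3)) unparenthesizes to t2 ∘ t1 ∘ t3
sorting the factors by input index: t1 ∘ t2 ∘ t3


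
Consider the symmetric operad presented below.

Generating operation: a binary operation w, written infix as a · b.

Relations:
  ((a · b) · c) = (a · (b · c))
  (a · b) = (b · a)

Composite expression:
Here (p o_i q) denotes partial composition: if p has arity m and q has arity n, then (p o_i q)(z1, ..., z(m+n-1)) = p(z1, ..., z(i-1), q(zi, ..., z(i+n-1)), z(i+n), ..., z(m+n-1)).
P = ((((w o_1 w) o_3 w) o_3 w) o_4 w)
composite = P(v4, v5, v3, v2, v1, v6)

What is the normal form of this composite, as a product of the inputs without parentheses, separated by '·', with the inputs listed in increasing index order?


Reordering under w is free, so list the v-inputs canonically.
(v4 · v5) flattens to v4 · v5
(v2 · v1) flattens to v2 · v1
(v3 · (v2 · v1)) flattens to v3 · v2 · v1
((v3 · (v2 · v1)) · v6) flattens to v3 · v2 · v1 · v6
((v4 · v5) · ((v3 · (v2 · v1)) · v6)) flattens to v4 · v5 · v3 · v2 · v1 · v6
putting the inputs in ascending order: v1 · v2 · v3 · v4 · v5 · v6

v1 · v2 · v3 · v4 · v5 · v6


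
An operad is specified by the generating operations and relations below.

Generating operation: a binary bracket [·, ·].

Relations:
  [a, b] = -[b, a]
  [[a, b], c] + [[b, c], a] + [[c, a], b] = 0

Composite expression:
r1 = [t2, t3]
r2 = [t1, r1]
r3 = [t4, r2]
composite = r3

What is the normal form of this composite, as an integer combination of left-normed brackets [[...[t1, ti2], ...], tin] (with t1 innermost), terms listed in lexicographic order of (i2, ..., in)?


Skip Jacobi rewriting: expand, keep t1-initial words, read off terms.
Composite bracket: [t4, [t1, [t2, t3]]]
Applying ab - ba throughout gives 8 signed words (2^3 = 8).
Collect the words opening with t1:
  the word t1t2t3t4 carries sign -1 and contributes -[[[t1, t2], t3], t4]
  the word t1t3t2t4 carries sign +1 and contributes +[[[t1, t3], t2], t4]

-[[[t1, t2], t3], t4] + [[[t1, t3], t2], t4]


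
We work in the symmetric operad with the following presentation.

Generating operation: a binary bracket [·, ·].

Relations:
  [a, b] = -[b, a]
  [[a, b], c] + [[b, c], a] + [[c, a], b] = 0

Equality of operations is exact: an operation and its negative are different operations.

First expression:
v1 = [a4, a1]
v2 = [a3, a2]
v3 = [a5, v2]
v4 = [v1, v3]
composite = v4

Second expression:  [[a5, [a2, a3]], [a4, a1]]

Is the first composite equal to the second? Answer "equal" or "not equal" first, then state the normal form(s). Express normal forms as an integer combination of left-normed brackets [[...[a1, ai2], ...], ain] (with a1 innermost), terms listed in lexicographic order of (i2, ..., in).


In normal form, the first expression is -[[[[a1, a4], a2], a3], a5] + [[[[a1, a4], a3], a2], a5] + [[[[a1, a4], a5], a2], a3] - [[[[a1, a4], a5], a3], a2]
In normal form, the second expression is -[[[[a1, a4], a2], a3], a5] + [[[[a1, a4], a3], a2], a5] + [[[[a1, a4], a5], a2], a3] - [[[[a1, a4], a5], a3], a2]
Same normal form: equal.

equal: each reduces to -[[[[a1, a4], a2], a3], a5] + [[[[a1, a4], a3], a2], a5] + [[[[a1, a4], a5], a2], a3] - [[[[a1, a4], a5], a3], a2]


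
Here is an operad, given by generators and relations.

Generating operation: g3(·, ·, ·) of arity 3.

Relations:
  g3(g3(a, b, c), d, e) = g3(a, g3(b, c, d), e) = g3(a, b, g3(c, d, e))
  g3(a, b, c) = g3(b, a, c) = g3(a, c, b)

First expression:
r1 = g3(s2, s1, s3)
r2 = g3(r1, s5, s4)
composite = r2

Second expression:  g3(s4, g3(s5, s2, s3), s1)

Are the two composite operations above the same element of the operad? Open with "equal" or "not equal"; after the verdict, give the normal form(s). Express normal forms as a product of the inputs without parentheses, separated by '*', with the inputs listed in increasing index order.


equal — both sides give s1 * s2 * s3 * s4 * s5

The first composite normalizes to s1 * s2 * s3 * s4 * s5
The second composite normalizes to s1 * s2 * s3 * s4 * s5
Same normal form: equal.


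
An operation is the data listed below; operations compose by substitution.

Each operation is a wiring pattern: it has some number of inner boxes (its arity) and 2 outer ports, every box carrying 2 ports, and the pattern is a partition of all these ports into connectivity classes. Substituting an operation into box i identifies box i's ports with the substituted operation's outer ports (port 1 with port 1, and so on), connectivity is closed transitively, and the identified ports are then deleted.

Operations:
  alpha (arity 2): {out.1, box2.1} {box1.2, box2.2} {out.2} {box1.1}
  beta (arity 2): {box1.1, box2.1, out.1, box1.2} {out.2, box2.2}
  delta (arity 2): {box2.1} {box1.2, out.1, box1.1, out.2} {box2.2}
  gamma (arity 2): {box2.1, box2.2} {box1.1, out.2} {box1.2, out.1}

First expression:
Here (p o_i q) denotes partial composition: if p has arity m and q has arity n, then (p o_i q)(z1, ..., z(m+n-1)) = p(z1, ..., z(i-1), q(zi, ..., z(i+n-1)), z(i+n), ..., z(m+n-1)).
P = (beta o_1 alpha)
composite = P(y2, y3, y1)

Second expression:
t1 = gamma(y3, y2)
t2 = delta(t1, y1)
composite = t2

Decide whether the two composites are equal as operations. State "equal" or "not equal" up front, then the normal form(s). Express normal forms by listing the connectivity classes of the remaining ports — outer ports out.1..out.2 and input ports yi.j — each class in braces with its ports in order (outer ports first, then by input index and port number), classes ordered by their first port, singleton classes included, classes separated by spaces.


not equal — first {out.1, y1.1, y3.1} {out.2, y1.2} {y2.1} {y2.2, y3.2}, second {out.1, out.2, y3.1, y3.2} {y1.1} {y1.2} {y2.1, y2.2}

Reducing the first expression gives {out.1, y1.1, y3.1} {out.2, y1.2} {y2.1} {y2.2, y3.2}
Reducing the second expression gives {out.1, out.2, y3.1, y3.2} {y1.1} {y1.2} {y2.1, y2.2}
They disagree, so not equal.


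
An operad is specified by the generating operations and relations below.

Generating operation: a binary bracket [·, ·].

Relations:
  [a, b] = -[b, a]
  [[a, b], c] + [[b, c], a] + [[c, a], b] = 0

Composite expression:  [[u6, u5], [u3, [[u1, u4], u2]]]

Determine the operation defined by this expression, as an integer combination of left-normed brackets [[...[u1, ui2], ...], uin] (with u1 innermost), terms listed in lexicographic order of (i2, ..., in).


-[[[[[u1, u4], u2], u3], u5], u6] + [[[[[u1, u4], u2], u3], u6], u5]

Skip Jacobi rewriting: expand, keep u1-initial words, read off terms.
Composite bracket: [[u6, u5], [u3, [[u1, u4], u2]]]
Each bracket splits as ab - ba, giving 32 signed words (2^5 = 32).
Collect the words opening with u1:
  sign of u1u4u2u3u5u6 is -1, so it contributes -[[[[[u1, u4], u2], u3], u5], u6]
  sign of u1u4u2u3u6u5 is +1, so it contributes +[[[[[u1, u4], u2], u3], u6], u5]


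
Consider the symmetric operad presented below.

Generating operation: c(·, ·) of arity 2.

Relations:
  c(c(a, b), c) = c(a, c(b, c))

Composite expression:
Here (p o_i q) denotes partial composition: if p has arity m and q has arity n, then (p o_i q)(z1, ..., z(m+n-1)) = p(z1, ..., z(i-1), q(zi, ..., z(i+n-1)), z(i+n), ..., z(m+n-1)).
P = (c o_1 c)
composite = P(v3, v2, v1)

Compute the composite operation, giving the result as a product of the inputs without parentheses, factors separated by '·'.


v3 · v2 · v1

Every regrouping of c is equal, so read the v-inputs in written order.
c(v3, v2) spells out as v3 · v2
c(c(v3, v2), v1) spells out as v3 · v2 · v1


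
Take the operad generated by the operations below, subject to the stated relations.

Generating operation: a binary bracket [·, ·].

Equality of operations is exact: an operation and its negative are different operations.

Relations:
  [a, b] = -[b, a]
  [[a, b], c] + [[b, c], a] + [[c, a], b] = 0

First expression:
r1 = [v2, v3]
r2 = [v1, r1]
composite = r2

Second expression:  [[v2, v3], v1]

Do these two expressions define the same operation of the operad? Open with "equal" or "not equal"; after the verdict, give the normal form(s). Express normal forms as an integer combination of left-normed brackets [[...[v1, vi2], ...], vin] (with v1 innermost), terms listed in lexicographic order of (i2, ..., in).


not equal; the first gives [[v1, v2], v3] - [[v1, v3], v2] and the second -[[v1, v2], v3] + [[v1, v3], v2]

In normal form, the first expression is [[v1, v2], v3] - [[v1, v3], v2]
In normal form, the second expression is -[[v1, v2], v3] + [[v1, v3], v2]
Distinct normal forms: not equal.


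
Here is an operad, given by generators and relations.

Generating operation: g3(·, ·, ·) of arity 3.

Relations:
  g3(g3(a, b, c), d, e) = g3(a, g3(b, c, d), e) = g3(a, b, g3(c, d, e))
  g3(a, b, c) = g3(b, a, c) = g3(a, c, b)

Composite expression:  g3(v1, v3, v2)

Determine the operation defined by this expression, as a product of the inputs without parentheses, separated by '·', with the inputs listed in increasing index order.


Shape and order are irrelevant to g3; the v-input set decides.
g3(v1, v3, v2) linearizes to v1 · v3 · v2
rearranged into index order: v1 · v2 · v3

v1 · v2 · v3


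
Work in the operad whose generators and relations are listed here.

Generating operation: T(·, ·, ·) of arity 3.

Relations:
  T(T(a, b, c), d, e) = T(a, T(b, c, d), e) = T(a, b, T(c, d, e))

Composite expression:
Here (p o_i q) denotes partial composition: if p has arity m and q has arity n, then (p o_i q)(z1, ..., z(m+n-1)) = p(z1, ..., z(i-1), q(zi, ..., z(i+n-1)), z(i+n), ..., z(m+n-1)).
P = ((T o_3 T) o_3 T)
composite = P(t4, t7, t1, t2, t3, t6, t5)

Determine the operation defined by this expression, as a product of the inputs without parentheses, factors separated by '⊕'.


t4 ⊕ t7 ⊕ t1 ⊕ t2 ⊕ t3 ⊕ t6 ⊕ t5

The T-tree's shape is irrelevant; the t-reading-order decides.
T(t1, t2, t3) unparenthesizes to t1 ⊕ t2 ⊕ t3
T(T(t1, t2, t3), t6, t5) unparenthesizes to t1 ⊕ t2 ⊕ t3 ⊕ t6 ⊕ t5
T(t4, t7, T(T(t1, t2, t3), t6, t5)) unparenthesizes to t4 ⊕ t7 ⊕ t1 ⊕ t2 ⊕ t3 ⊕ t6 ⊕ t5


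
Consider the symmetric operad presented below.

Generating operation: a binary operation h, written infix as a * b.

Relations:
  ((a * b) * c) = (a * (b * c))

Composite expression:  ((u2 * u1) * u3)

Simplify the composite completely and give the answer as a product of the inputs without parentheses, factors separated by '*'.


Associativity of h dissolves the nesting; only the u-input order survives.
(u2 * u1) reduces to u2 * u1
((u2 * u1) * u3) reduces to u2 * u1 * u3

u2 * u1 * u3


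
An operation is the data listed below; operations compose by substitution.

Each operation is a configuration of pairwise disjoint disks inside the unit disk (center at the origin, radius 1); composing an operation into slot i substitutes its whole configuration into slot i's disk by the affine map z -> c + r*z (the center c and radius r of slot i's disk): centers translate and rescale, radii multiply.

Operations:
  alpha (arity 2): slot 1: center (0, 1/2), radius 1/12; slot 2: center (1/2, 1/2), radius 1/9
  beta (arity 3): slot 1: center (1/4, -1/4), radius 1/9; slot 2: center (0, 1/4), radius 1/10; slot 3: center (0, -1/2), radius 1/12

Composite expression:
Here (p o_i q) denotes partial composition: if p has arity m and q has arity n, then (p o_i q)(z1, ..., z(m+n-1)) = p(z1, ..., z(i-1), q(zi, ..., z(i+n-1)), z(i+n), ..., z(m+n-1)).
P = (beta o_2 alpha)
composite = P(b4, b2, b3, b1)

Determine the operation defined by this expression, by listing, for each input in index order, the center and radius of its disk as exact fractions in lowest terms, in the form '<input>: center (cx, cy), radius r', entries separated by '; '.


Below beta, radii multiply path by path; the b-disk centers shift.
input b4: applying the 1 nested substitution gives center (1/4, -1/4), radius 1/9
input b2: applying the 2 nested substitutions gives center (0, 3/10), radius 1/120
input b3: applying the 2 nested substitutions gives center (1/20, 3/10), radius 1/90
input b1: applying the 1 nested substitution gives center (0, -1/2), radius 1/12

b1: center (0, -1/2), radius 1/12; b2: center (0, 3/10), radius 1/120; b3: center (1/20, 3/10), radius 1/90; b4: center (1/4, -1/4), radius 1/9


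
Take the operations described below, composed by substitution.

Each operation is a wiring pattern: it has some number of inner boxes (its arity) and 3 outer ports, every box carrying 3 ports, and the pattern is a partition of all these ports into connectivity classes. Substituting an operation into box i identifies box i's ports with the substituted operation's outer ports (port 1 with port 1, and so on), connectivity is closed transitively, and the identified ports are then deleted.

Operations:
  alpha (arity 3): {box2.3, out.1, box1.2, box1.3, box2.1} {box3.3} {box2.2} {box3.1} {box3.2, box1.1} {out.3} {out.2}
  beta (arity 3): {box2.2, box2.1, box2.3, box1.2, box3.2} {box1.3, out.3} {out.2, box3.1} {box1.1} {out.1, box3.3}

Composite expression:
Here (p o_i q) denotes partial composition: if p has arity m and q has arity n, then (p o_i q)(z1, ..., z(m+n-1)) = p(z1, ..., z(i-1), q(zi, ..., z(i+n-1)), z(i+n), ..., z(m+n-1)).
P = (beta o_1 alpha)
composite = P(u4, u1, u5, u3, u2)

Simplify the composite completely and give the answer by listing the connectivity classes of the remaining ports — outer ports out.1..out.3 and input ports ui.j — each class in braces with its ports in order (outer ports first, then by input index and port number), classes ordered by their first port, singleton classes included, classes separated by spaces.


After gluing at beta, chains via deleted ports link the u-ports.
the subtree at alpha composes to {out.1, u1.1, u1.3, u4.2, u4.3} {out.2} {out.3} {u1.2} {u4.1, u5.2} {u5.1} {u5.3} on (u4, u1, u5); out.j = own outer ports
the subtree at beta composes to {out.1, u2.3} {out.2, u2.1} {out.3} {u1.1, u1.3, u4.2, u4.3} {u1.2} {u2.2, u3.1, u3.2, u3.3} {u4.1, u5.2} {u5.1} {u5.3} on (u4, u1, u5, u3, u2); out.j = own outer ports

{out.1, u2.3} {out.2, u2.1} {out.3} {u1.1, u1.3, u4.2, u4.3} {u1.2} {u2.2, u3.1, u3.2, u3.3} {u4.1, u5.2} {u5.1} {u5.3}


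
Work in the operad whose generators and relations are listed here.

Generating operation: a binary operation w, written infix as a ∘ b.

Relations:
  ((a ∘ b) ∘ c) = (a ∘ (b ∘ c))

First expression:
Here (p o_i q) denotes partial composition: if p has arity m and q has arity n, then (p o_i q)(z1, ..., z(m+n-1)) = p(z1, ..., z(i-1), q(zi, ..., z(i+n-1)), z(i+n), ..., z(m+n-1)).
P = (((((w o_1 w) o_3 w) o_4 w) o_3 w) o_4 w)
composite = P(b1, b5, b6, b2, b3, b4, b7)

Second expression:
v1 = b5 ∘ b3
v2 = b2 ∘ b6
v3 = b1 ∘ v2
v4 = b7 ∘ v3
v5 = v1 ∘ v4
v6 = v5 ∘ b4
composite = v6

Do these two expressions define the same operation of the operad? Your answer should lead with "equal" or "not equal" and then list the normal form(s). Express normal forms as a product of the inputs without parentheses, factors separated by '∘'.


not equal: they reduce to b1 ∘ b5 ∘ b6 ∘ b2 ∘ b3 ∘ b4 ∘ b7 and b5 ∘ b3 ∘ b7 ∘ b1 ∘ b2 ∘ b6 ∘ b4

The first composite normalizes to b1 ∘ b5 ∘ b6 ∘ b2 ∘ b3 ∘ b4 ∘ b7
The second composite normalizes to b5 ∘ b3 ∘ b7 ∘ b1 ∘ b2 ∘ b6 ∘ b4
The forms do not match — not equal.


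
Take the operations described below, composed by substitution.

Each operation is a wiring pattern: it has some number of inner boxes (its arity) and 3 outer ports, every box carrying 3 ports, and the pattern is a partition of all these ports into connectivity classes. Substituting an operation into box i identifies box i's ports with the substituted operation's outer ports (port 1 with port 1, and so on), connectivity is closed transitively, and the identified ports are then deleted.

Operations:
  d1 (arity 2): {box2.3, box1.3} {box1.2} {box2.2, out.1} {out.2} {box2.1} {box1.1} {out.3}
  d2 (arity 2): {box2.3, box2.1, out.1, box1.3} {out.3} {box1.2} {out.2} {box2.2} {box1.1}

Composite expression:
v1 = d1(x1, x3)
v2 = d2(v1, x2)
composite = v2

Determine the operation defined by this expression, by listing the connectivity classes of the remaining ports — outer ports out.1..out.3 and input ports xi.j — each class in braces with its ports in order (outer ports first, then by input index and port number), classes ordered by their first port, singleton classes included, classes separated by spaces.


{out.1, x2.1, x2.3} {out.2} {out.3} {x1.1} {x1.2} {x1.3, x3.3} {x2.2} {x3.1} {x3.2}

Substituting into d2 glues patterns; closure does the rest.
through d1, on inputs (x1, x3): {out.1, x3.2} {out.2} {out.3} {x1.1} {x1.2} {x1.3, x3.3} {x3.1} (out.j = stage outer ports)
through d2, on inputs (x1, x3, x2): {out.1, x2.1, x2.3} {out.2} {out.3} {x1.1} {x1.2} {x1.3, x3.3} {x2.2} {x3.1} {x3.2} (out.j = stage outer ports)


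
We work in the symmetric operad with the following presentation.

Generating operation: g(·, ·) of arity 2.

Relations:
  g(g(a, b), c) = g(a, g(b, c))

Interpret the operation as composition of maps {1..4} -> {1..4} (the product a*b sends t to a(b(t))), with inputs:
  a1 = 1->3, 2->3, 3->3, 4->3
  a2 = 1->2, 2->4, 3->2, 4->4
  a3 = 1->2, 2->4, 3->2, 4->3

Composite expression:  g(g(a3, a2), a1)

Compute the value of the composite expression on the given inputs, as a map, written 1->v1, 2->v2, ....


g(a3, a2) = 1->4, 2->3, 3->4, 4->3
g(g(a3, a2), a1) = 1->4, 2->4, 3->4, 4->4

1->4, 2->4, 3->4, 4->4


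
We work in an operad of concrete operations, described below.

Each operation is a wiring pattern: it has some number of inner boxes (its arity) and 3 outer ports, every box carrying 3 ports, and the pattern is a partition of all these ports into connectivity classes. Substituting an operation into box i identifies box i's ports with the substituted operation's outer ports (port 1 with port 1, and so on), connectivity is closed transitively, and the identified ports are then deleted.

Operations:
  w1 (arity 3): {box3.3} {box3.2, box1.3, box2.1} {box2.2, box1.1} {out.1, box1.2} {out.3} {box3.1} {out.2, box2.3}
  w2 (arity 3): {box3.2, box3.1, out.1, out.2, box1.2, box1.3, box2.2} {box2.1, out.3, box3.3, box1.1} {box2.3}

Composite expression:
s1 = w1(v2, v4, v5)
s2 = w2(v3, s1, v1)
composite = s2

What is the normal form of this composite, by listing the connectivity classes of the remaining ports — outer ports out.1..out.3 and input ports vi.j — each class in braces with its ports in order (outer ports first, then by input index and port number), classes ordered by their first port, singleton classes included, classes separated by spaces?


{out.1, out.2, v1.1, v1.2, v3.2, v3.3, v4.3} {out.3, v1.3, v2.2, v3.1} {v2.1, v4.2} {v2.3, v4.1, v5.2} {v5.1} {v5.3}

After gluing at w2, chains via deleted ports link the v-ports.
through w1, on inputs (v2, v4, v5): {out.1, v2.2} {out.2, v4.3} {out.3} {v2.1, v4.2} {v2.3, v4.1, v5.2} {v5.1} {v5.3} (out.j = stage outer ports)
through w2, on inputs (v3, v2, v4, v5, v1): {out.1, out.2, v1.1, v1.2, v3.2, v3.3, v4.3} {out.3, v1.3, v2.2, v3.1} {v2.1, v4.2} {v2.3, v4.1, v5.2} {v5.1} {v5.3} (out.j = stage outer ports)


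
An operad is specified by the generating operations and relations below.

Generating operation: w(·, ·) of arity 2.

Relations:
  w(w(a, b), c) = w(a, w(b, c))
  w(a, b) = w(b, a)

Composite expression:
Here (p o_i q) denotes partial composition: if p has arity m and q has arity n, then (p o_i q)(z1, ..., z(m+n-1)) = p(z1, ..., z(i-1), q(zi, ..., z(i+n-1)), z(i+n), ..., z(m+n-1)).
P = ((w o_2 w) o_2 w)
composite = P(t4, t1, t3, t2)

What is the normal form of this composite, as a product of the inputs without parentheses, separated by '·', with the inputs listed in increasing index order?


t1 · t2 · t3 · t4

Any arrangement under w is one operation, so sort the t-inputs.
w(t1, t3) spells out as t1 · t3
w(w(t1, t3), t2) spells out as t1 · t3 · t2
w(t4, w(w(t1, t3), t2)) spells out as t4 · t1 · t3 · t2
rearranged into index order: t1 · t2 · t3 · t4


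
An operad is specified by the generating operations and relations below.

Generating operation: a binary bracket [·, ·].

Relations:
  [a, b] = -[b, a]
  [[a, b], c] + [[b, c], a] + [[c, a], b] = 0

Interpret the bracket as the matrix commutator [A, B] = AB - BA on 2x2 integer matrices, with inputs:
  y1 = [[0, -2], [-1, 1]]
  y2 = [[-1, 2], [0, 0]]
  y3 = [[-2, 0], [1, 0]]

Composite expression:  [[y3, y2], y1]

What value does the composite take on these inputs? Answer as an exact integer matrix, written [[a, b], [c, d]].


[[2, 4], [-3, -2]]

[y3, y2] = [[-2, -4], [-1, 2]]
[[y3, y2], y1] = [[2, 4], [-3, -2]]


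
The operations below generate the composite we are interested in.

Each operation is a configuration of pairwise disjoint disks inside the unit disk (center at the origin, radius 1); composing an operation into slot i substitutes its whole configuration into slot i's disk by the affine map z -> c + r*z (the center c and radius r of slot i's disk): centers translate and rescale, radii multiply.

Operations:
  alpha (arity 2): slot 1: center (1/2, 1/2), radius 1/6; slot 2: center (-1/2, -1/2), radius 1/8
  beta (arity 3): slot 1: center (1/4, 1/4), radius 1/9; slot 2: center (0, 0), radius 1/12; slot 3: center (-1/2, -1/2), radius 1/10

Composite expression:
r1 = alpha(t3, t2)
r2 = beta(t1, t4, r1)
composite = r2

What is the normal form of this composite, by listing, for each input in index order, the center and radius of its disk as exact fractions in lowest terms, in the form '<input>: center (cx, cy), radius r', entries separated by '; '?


t1: center (1/4, 1/4), radius 1/9; t2: center (-11/20, -11/20), radius 1/80; t3: center (-9/20, -9/20), radius 1/60; t4: center (0, 0), radius 1/12
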